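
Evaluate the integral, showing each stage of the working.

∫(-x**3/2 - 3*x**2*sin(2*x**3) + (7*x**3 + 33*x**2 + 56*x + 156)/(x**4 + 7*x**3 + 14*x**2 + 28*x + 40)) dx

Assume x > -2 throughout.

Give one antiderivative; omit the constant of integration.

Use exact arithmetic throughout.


Step 1. Rewrite: now ∫(-x**3/2) dx + ∫(-3*x**2*sin(2*x**3)) dx + ∫((7*x**3 + 33*x**2 + 56*x + 156)/(x**4 + 7*x**3 + 14*x**2 + 28*x + 40)) dx.
Step 2. Decompose ∫((7*x**3 + 33*x**2 + 56*x + 156)/(x**4 + 7*x**3 + 14*x**2 + 28*x + 40)) dx by partial fractions, (7*x**3 + 33*x**2 + 56*x + 156)/(x**4 + 7*x**3 + 14*x**2 + 28*x + 40) = 4/(x**2 + 4) + 2/(x + 5) + 5/(x + 2): now ∫(-x**3/2) dx + ∫(-3*x**2*sin(2*x**3)) dx + ∫(5/(x + 2)) dx + ∫(2/(x + 5)) dx + ∫(4/(x**2 + 4)) dx.
Step 3. Evaluate the standard form [assuming x > -2]: now 5*log(x + 2) + ∫(-x**3/2) dx + ∫(-3*x**2*sin(2*x**3)) dx + ∫(2/(x + 5)) dx + ∫(4/(x**2 + 4)) dx.
Step 4. Evaluate the standard form [assuming x > -5]: now 5*log(x + 2) + 2*log(x + 5) + ∫(-x**3/2) dx + ∫(-3*x**2*sin(2*x**3)) dx + ∫(4/(x**2 + 4)) dx.
Step 5. Evaluate the standard form: now 5*log(x + 2) + 2*log(x + 5) + 2*atan(x/2) + ∫(-x**3/2) dx + ∫(-3*x**2*sin(2*x**3)) dx.
Step 6. Evaluate the standard form: now -x**4/8 + 5*log(x + 2) + 2*log(x + 5) + 2*atan(x/2) + ∫(-3*x**2*sin(2*x**3)) dx.
Step 7. Substitute u = x**3, turning ∫(-3*x**2*sin(2*x**3)) dx into ∫(-sin(2*u)) du: now -x**4/8 + 5*log(x + 2) + 2*log(x + 5) + 2*atan(x/2) + ∫(-sin(2*u)) du.
Step 8. Evaluate the standard form: now -x**4/8 + 5*log(x + 2) + 2*log(x + 5) + cos(2*u)/2 + 2*atan(x/2).
Step 9. Substitute back u = x**3: now -x**4/8 + 5*log(x + 2) + 2*log(x + 5) + cos(2*x**3)/2 + 2*atan(x/2).
Answer: -x**4/8 + 5*log(x + 2) + 2*log(x + 5) + cos(2*x**3)/2 + 2*atan(x/2).


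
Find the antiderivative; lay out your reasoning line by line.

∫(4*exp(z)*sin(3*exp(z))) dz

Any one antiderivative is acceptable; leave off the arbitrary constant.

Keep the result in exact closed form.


Step 1. Substitute u = exp(z), turning ∫(4*exp(z)*sin(3*exp(z))) dz into ∫(4*sin(3*u)) du: now ∫(4*sin(3*u)) du.
Step 2. Evaluate the standard form: now -4*cos(3*u)/3.
Step 3. Substitute back u = exp(z): now -4*cos(3*exp(z))/3.
Answer: -4*cos(3*exp(z))/3.


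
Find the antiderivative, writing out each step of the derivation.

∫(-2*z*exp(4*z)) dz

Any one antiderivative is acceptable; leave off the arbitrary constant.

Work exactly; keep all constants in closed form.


Step 1. Integrate ∫(-2*z*exp(4*z)) dz by parts with u = z, dv = (-2*exp(4*z)) dz, so v = -exp(4*z)/2: now -z*exp(4*z)/2 + ∫(exp(4*z)/2) dz.
Step 2. Evaluate the standard form: now -z*exp(4*z)/2 + exp(4*z)/8.
Answer: -z*exp(4*z)/2 + exp(4*z)/8.


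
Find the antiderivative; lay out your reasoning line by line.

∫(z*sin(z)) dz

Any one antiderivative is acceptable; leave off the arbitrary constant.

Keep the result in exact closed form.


Step 1. Integrate ∫(z*sin(z)) dz by parts with u = z, dv = (sin(z)) dz, so v = -cos(z): now -z*cos(z) + ∫(cos(z)) dz.
Step 2. Evaluate the standard form: now -z*cos(z) + sin(z).
Answer: -z*cos(z) + sin(z).


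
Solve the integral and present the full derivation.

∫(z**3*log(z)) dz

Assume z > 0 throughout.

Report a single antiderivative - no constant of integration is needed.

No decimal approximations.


Step 1. Integrate ∫(z**3*log(z)) dz by parts with u = log(z), dv = (z**3) dz, so v = z**4/4 [assuming z > 0]: now z**4*log(z)/4 + ∫(-z**3/4) dz.
Step 2. Evaluate the standard form: now z**4*log(z)/4 - z**4/16.
Answer: z**4*log(z)/4 - z**4/16.


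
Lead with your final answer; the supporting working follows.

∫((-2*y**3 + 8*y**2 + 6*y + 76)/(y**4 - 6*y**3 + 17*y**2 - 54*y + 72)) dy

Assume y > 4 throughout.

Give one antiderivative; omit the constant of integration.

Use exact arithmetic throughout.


The answer is 2*log(y - 4) - 4*log(y - 2) - 4*atan(y/3)/3.
Step 1. Decompose ∫((-2*y**3 + 8*y**2 + 6*y + 76)/(y**4 - 6*y**3 + 17*y**2 - 54*y + 72)) dy by partial fractions, (-2*y**3 + 8*y**2 + 6*y + 76)/(y**4 - 6*y**3 + 17*y**2 - 54*y + 72) = -4/(y**2 + 9) - 4/(y - 2) + 2/(y - 4): now ∫(2/(y - 4)) dy + ∫(-4/(y - 2)) dy + ∫(-4/(y**2 + 9)) dy.
Step 2. Evaluate the standard form [assuming y > 2]: now -4*log(y - 2) + ∫(2/(y - 4)) dy + ∫(-4/(y**2 + 9)) dy.
Step 3. Evaluate the standard form [assuming y > 4]: now 2*log(y - 4) - 4*log(y - 2) + ∫(-4/(y**2 + 9)) dy.
Step 4. Evaluate the standard form: now 2*log(y - 4) - 4*log(y - 2) - 4*atan(y/3)/3.
Answer: 2*log(y - 4) - 4*log(y - 2) - 4*atan(y/3)/3.


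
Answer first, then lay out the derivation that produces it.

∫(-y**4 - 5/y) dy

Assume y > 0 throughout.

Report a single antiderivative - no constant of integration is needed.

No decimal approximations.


The answer is -y**5/5 - 5*log(y).
Step 1. Rewrite: now ∫(-5/y) dy + ∫(-y**4) dy.
Step 2. Evaluate the standard form: now -y**5/5 + ∫(-5/y) dy.
Step 3. Evaluate the standard form [assuming y > 0]: now -y**5/5 - 5*log(y).
Answer: -y**5/5 - 5*log(y).


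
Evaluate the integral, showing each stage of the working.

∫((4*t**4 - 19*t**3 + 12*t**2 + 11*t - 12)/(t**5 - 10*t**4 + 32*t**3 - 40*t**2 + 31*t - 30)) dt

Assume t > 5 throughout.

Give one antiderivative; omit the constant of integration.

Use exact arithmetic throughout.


Step 1. Decompose ∫((4*t**4 - 19*t**3 + 12*t**2 + 11*t - 12)/(t**5 - 10*t**4 + 32*t**3 - 40*t**2 + 31*t - 30)) dt by partial fractions, (4*t**4 - 19*t**3 + 12*t**2 + 11*t - 12)/(t**5 - 10*t**4 + 32*t**3 - 40*t**2 + 31*t - 30) = 1/(t**2 + 1) - 2/(t - 2) + 3/(t - 3) + 3/(t - 5): now ∫(3/(t - 5)) dt + ∫(3/(t - 3)) dt + ∫(-2/(t - 2)) dt + ∫(1/(t**2 + 1)) dt.
Step 2. Evaluate the standard form [assuming t > 2]: now -2*log(t - 2) + ∫(3/(t - 5)) dt + ∫(3/(t - 3)) dt + ∫(1/(t**2 + 1)) dt.
Step 3. Evaluate the standard form [assuming t > 5]: now 3*log(t - 5) - 2*log(t - 2) + ∫(3/(t - 3)) dt + ∫(1/(t**2 + 1)) dt.
Step 4. Evaluate the standard form [assuming t > 3]: now 3*log(t - 5) + 3*log(t - 3) - 2*log(t - 2) + ∫(1/(t**2 + 1)) dt.
Step 5. Evaluate the standard form: now 3*log(t - 5) + 3*log(t - 3) - 2*log(t - 2) + atan(t).
Answer: 3*log(t - 5) + 3*log(t - 3) - 2*log(t - 2) + atan(t).


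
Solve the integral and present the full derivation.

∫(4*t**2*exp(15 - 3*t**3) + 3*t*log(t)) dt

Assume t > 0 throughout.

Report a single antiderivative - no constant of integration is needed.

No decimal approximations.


Step 1. Rewrite: now ∫(3*t*log(t)) dt + ∫(4*t**2*exp(15 - 3*t**3)) dt.
Step 2. Integrate ∫(3*t*log(t)) dt by parts with u = log(t), dv = (3*t) dt, so v = 3*t**2/2 [assuming t > 0]: now 3*t**2*log(t)/2 + ∫(-3*t/2) dt + ∫(4*t**2*exp(15 - 3*t**3)) dt.
Step 3. Evaluate the standard form: now 3*t**2*log(t)/2 - 3*t**2/4 + ∫(4*t**2*exp(15 - 3*t**3)) dt.
Step 4. Substitute u = t**3 - 5, turning ∫(4*t**2*exp(15 - 3*t**3)) dt into ∫(4*exp(-3*u)/3) du: now 3*t**2*log(t)/2 - 3*t**2/4 + ∫(4*exp(-3*u)/3) du.
Step 5. Evaluate the standard form: now 3*t**2*log(t)/2 - 3*t**2/4 - 4*exp(-3*u)/9.
Step 6. Substitute back u = t**3 - 5: now 3*t**2*log(t)/2 - 3*t**2/4 - 4*exp(15 - 3*t**3)/9.
Answer: 3*t**2*log(t)/2 - 3*t**2/4 - 4*exp(15 - 3*t**3)/9.


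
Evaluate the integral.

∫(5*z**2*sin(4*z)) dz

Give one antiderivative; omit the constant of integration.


Answer: -5*z**2*cos(4*z)/4 + 5*z*sin(4*z)/8 + 5*cos(4*z)/32.


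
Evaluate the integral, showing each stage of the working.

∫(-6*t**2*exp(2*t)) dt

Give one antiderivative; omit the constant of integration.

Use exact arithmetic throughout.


Step 1. Integrate ∫(-6*t**2*exp(2*t)) dt by parts with u = t**2, dv = (-6*exp(2*t)) dt, so v = -3*exp(2*t): now -3*t**2*exp(2*t) + ∫(6*t*exp(2*t)) dt.
Step 2. Integrate ∫(6*t*exp(2*t)) dt by parts with u = t, dv = (6*exp(2*t)) dt, so v = 3*exp(2*t): now -3*t**2*exp(2*t) + 3*t*exp(2*t) + ∫(-3*exp(2*t)) dt.
Step 3. Evaluate the standard form: now -3*t**2*exp(2*t) + 3*t*exp(2*t) - 3*exp(2*t)/2.
Answer: -3*t**2*exp(2*t) + 3*t*exp(2*t) - 3*exp(2*t)/2.


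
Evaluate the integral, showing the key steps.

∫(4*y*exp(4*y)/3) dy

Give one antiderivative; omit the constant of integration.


Step 1. Integrate ∫(4*y*exp(4*y)/3) dy by parts with u = y, dv = (4*exp(4*y)/3) dy, so v = exp(4*y)/3: now y*exp(4*y)/3 + ∫(-exp(4*y)/3) dy.
Step 2. Evaluate the standard form: now y*exp(4*y)/3 - exp(4*y)/12.
Answer: y*exp(4*y)/3 - exp(4*y)/12.


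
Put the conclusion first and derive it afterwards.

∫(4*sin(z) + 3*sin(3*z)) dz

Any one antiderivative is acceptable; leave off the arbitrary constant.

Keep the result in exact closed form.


The answer is -4*cos(z) - cos(3*z).
Step 1. Rewrite: now ∫(4*sin(z)) dz + ∫(3*sin(3*z)) dz.
Step 2. Evaluate the standard form: now -cos(3*z) + ∫(4*sin(z)) dz.
Step 3. Evaluate the standard form: now -4*cos(z) - cos(3*z).
Answer: -4*cos(z) - cos(3*z).


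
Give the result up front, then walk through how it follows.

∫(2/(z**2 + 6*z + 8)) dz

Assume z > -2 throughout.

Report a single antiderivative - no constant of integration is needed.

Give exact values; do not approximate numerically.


The answer is log(z + 2) - log(z + 4).
Step 1. Decompose ∫(2/(z**2 + 6*z + 8)) dz by partial fractions, 2/(z**2 + 6*z + 8) = -1/(z + 4) + 1/(z + 2): now ∫(1/(z + 2)) dz + ∫(-1/(z + 4)) dz.
Step 2. Evaluate the standard form [assuming z > -4]: now -log(z + 4) + ∫(1/(z + 2)) dz.
Step 3. Evaluate the standard form [assuming z > -2]: now log(z + 2) - log(z + 4).
Answer: log(z + 2) - log(z + 4).


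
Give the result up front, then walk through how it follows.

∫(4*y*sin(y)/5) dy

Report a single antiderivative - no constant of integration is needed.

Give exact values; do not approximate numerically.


The answer is -4*y*cos(y)/5 + 4*sin(y)/5.
Step 1. Integrate ∫(4*y*sin(y)/5) dy by parts with u = y, dv = (4*sin(y)/5) dy, so v = -4*cos(y)/5: now -4*y*cos(y)/5 + ∫(4*cos(y)/5) dy.
Step 2. Evaluate the standard form: now -4*y*cos(y)/5 + 4*sin(y)/5.
Answer: -4*y*cos(y)/5 + 4*sin(y)/5.


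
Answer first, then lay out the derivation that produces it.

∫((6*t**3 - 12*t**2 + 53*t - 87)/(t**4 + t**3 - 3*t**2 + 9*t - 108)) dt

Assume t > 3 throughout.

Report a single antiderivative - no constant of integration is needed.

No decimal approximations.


The answer is log(t - 3) + 5*log(t + 4) - atan(t/3)/3.
Step 1. Decompose ∫((6*t**3 - 12*t**2 + 53*t - 87)/(t**4 + t**3 - 3*t**2 + 9*t - 108)) dt by partial fractions, (6*t**3 - 12*t**2 + 53*t - 87)/(t**4 + t**3 - 3*t**2 + 9*t - 108) = -1/(t**2 + 9) + 5/(t + 4) + 1/(t - 3): now ∫(1/(t - 3)) dt + ∫(5/(t + 4)) dt + ∫(-1/(t**2 + 9)) dt.
Step 2. Evaluate the standard form [assuming t > -4]: now 5*log(t + 4) + ∫(1/(t - 3)) dt + ∫(-1/(t**2 + 9)) dt.
Step 3. Evaluate the standard form [assuming t > 3]: now log(t - 3) + 5*log(t + 4) + ∫(-1/(t**2 + 9)) dt.
Step 4. Evaluate the standard form: now log(t - 3) + 5*log(t + 4) - atan(t/3)/3.
Answer: log(t - 3) + 5*log(t + 4) - atan(t/3)/3.


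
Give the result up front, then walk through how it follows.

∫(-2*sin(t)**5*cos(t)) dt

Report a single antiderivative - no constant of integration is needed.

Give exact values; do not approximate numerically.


The answer is -sin(t)**6/3.
Step 1. Substitute u = sin(t), turning ∫(-2*sin(t)**5*cos(t)) dt into ∫(-2*u**5) du: now ∫(-2*u**5) du.
Step 2. Evaluate the standard form: now -u**6/3.
Step 3. Substitute back u = sin(t): now -sin(t)**6/3.
Answer: -sin(t)**6/3.


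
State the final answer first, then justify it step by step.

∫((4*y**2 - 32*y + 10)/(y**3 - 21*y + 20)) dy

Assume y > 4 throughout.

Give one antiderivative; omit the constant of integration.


The answer is -2*log(y - 4) + log(y - 1) + 5*log(y + 5).
Step 1. Decompose ∫((4*y**2 - 32*y + 10)/(y**3 - 21*y + 20)) dy by partial fractions, (4*y**2 - 32*y + 10)/(y**3 - 21*y + 20) = 5/(y + 5) + 1/(y - 1) - 2/(y - 4): now ∫(-2/(y - 4)) dy + ∫(1/(y - 1)) dy + ∫(5/(y + 5)) dy.
Step 2. Evaluate the standard form [assuming y > -5]: now 5*log(y + 5) + ∫(-2/(y - 4)) dy + ∫(1/(y - 1)) dy.
Step 3. Evaluate the standard form [assuming y > 4]: now -2*log(y - 4) + 5*log(y + 5) + ∫(1/(y - 1)) dy.
Step 4. Evaluate the standard form [assuming y > 1]: now -2*log(y - 4) + log(y - 1) + 5*log(y + 5).
Answer: -2*log(y - 4) + log(y - 1) + 5*log(y + 5).


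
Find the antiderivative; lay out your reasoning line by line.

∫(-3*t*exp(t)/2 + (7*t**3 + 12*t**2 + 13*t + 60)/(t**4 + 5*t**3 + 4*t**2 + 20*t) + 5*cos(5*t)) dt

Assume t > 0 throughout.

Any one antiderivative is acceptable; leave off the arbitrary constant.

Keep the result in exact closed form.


Step 1. Rewrite: now ∫(-3*t*exp(t)/2) dt + ∫((7*t**3 + 12*t**2 + 13*t + 60)/(t**4 + 5*t**3 + 4*t**2 + 20*t)) dt + ∫(5*cos(5*t)) dt.
Step 2. Evaluate the standard form: now sin(5*t) + ∫(-3*t*exp(t)/2) dt + ∫((7*t**3 + 12*t**2 + 13*t + 60)/(t**4 + 5*t**3 + 4*t**2 + 20*t)) dt.
Step 3. Integrate ∫(-3*t*exp(t)/2) dt by parts with u = t, dv = (-3*exp(t)/2) dt, so v = -3*exp(t)/2: now -3*t*exp(t)/2 + sin(5*t) + ∫((7*t**3 + 12*t**2 + 13*t + 60)/(t**4 + 5*t**3 + 4*t**2 + 20*t)) dt + ∫(3*exp(t)/2) dt.
Step 4. Evaluate the standard form: now -3*t*exp(t)/2 + 3*exp(t)/2 + sin(5*t) + ∫((7*t**3 + 12*t**2 + 13*t + 60)/(t**4 + 5*t**3 + 4*t**2 + 20*t)) dt.
Step 5. Decompose ∫((7*t**3 + 12*t**2 + 13*t + 60)/(t**4 + 5*t**3 + 4*t**2 + 20*t)) dt by partial fractions, (7*t**3 + 12*t**2 + 13*t + 60)/(t**4 + 5*t**3 + 4*t**2 + 20*t) = -3/(t**2 + 4) + 4/(t + 5) + 3/t: now -3*t*exp(t)/2 + 3*exp(t)/2 + sin(5*t) + ∫(3/t) dt + ∫(4/(t + 5)) dt + ∫(-3/(t**2 + 4)) dt.
Step 6. Evaluate the standard form [assuming t > 0]: now -3*t*exp(t)/2 + 3*exp(t)/2 + 3*log(t) + sin(5*t) + ∫(4/(t + 5)) dt + ∫(-3/(t**2 + 4)) dt.
Step 7. Evaluate the standard form [assuming t > -5]: now -3*t*exp(t)/2 + 3*exp(t)/2 + 3*log(t) + 4*log(t + 5) + sin(5*t) + ∫(-3/(t**2 + 4)) dt.
Step 8. Evaluate the standard form: now -3*t*exp(t)/2 + 3*exp(t)/2 + 3*log(t) + 4*log(t + 5) + sin(5*t) - 3*atan(t/2)/2.
Answer: -3*t*exp(t)/2 + 3*exp(t)/2 + 3*log(t) + 4*log(t + 5) + sin(5*t) - 3*atan(t/2)/2.


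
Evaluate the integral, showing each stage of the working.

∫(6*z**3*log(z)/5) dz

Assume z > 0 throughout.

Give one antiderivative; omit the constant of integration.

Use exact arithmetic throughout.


Step 1. Integrate ∫(6*z**3*log(z)/5) dz by parts with u = log(z), dv = (6*z**3/5) dz, so v = 3*z**4/10 [assuming z > 0]: now 3*z**4*log(z)/10 + ∫(-3*z**3/10) dz.
Step 2. Evaluate the standard form: now 3*z**4*log(z)/10 - 3*z**4/40.
Answer: 3*z**4*log(z)/10 - 3*z**4/40.


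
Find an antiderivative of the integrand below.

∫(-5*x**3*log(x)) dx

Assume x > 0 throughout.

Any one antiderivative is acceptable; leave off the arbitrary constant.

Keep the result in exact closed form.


Answer: -5*x**4*log(x)/4 + 5*x**4/16.


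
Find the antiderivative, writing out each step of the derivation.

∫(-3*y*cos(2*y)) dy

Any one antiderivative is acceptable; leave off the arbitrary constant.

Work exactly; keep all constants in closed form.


Step 1. Integrate ∫(-3*y*cos(2*y)) dy by parts with u = y, dv = (-3*cos(2*y)) dy, so v = -3*sin(2*y)/2: now -3*y*sin(2*y)/2 + ∫(3*sin(2*y)/2) dy.
Step 2. Evaluate the standard form: now -3*y*sin(2*y)/2 - 3*cos(2*y)/4.
Answer: -3*y*sin(2*y)/2 - 3*cos(2*y)/4.


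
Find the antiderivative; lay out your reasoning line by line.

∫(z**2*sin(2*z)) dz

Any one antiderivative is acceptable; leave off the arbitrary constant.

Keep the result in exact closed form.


Step 1. Integrate ∫(z**2*sin(2*z)) dz by parts with u = z**2, dv = (sin(2*z)) dz, so v = -cos(2*z)/2: now -z**2*cos(2*z)/2 + ∫(z*cos(2*z)) dz.
Step 2. Integrate ∫(z*cos(2*z)) dz by parts with u = z, dv = (cos(2*z)) dz, so v = sin(2*z)/2: now -z**2*cos(2*z)/2 + z*sin(2*z)/2 + ∫(-sin(2*z)/2) dz.
Step 3. Evaluate the standard form: now -z**2*cos(2*z)/2 + z*sin(2*z)/2 + cos(2*z)/4.
Answer: -z**2*cos(2*z)/2 + z*sin(2*z)/2 + cos(2*z)/4.


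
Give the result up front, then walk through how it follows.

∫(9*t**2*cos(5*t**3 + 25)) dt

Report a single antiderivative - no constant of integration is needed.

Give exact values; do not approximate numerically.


The answer is 3*sin(5*t**3 + 25)/5.
Step 1. Substitute u = t**3 + 5, turning ∫(9*t**2*cos(5*t**3 + 25)) dt into ∫(3*cos(5*u)) du: now ∫(3*cos(5*u)) du.
Step 2. Evaluate the standard form: now 3*sin(5*u)/5.
Step 3. Substitute back u = t**3 + 5: now 3*sin(5*t**3 + 25)/5.
Answer: 3*sin(5*t**3 + 25)/5.


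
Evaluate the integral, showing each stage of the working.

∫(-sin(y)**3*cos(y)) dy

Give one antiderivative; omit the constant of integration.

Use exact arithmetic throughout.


Step 1. Substitute u = sin(y), turning ∫(-sin(y)**3*cos(y)) dy into ∫(-u**3) du: now ∫(-u**3) du.
Step 2. Evaluate the standard form: now -u**4/4.
Step 3. Substitute back u = sin(y): now -sin(y)**4/4.
Answer: -sin(y)**4/4.


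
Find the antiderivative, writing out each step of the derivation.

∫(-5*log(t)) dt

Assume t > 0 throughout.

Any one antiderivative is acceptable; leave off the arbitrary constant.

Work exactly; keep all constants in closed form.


Step 1. Integrate ∫(-5*log(t)) dt by parts with u = log(t), dv = (-5) dt, so v = -5*t [assuming t > 0]: now -5*t*log(t) + ∫(5) dt.
Step 2. Evaluate the standard form: now -5*t*log(t) + 5*t.
Answer: -5*t*log(t) + 5*t.


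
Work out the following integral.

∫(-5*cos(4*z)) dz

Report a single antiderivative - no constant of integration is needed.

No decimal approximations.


Answer: -5*sin(4*z)/4.


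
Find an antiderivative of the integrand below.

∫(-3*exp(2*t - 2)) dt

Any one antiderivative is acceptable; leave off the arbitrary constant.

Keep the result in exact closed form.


Answer: -3*exp(2*t - 2)/2.


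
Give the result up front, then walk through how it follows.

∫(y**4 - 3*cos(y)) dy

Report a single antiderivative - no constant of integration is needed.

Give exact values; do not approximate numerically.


The answer is y**5/5 - 3*sin(y).
Step 1. Rewrite: now ∫(y**4) dy + ∫(-3*cos(y)) dy.
Step 2. Evaluate the standard form: now y**5/5 + ∫(-3*cos(y)) dy.
Step 3. Evaluate the standard form: now y**5/5 - 3*sin(y).
Answer: y**5/5 - 3*sin(y).


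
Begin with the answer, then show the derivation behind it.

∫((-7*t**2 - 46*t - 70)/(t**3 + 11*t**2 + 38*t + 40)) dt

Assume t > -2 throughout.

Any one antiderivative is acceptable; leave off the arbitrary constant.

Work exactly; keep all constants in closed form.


The answer is -log(t + 2) - log(t + 4) - 5*log(t + 5).
Step 1. Decompose ∫((-7*t**2 - 46*t - 70)/(t**3 + 11*t**2 + 38*t + 40)) dt by partial fractions, (-7*t**2 - 46*t - 70)/(t**3 + 11*t**2 + 38*t + 40) = -5/(t + 5) - 1/(t + 4) - 1/(t + 2): now ∫(-1/(t + 2)) dt + ∫(-1/(t + 4)) dt + ∫(-5/(t + 5)) dt.
Step 2. Evaluate the standard form [assuming t > -5]: now -5*log(t + 5) + ∫(-1/(t + 2)) dt + ∫(-1/(t + 4)) dt.
Step 3. Evaluate the standard form [assuming t > -2]: now -log(t + 2) - 5*log(t + 5) + ∫(-1/(t + 4)) dt.
Step 4. Evaluate the standard form [assuming t > -4]: now -log(t + 2) - log(t + 4) - 5*log(t + 5).
Answer: -log(t + 2) - log(t + 4) - 5*log(t + 5).


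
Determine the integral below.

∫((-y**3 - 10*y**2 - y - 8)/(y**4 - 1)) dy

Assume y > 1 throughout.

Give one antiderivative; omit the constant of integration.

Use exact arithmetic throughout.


Answer: -5*log(y - 1) + 4*log(y + 1) - atan(y).


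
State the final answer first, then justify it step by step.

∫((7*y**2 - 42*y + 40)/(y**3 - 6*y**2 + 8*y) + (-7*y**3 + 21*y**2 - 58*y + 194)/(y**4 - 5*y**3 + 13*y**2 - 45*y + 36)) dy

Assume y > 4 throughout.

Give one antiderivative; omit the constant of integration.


The answer is 5*log(y) - 4*log(y - 4) + 4*log(y - 2) - 5*log(y - 1) - atan(y/3)/3.
Step 1. Rewrite: now ∫((7*y**2 - 42*y + 40)/(y**3 - 6*y**2 + 8*y)) dy + ∫((-7*y**3 + 21*y**2 - 58*y + 194)/(y**4 - 5*y**3 + 13*y**2 - 45*y + 36)) dy.
Step 2. Decompose ∫((-7*y**3 + 21*y**2 - 58*y + 194)/(y**4 - 5*y**3 + 13*y**2 - 45*y + 36)) dy by partial fractions, (-7*y**3 + 21*y**2 - 58*y + 194)/(y**4 - 5*y**3 + 13*y**2 - 45*y + 36) = -1/(y**2 + 9) - 5/(y - 1) - 2/(y - 4): now ∫((7*y**2 - 42*y + 40)/(y**3 - 6*y**2 + 8*y)) dy + ∫(-2/(y - 4)) dy + ∫(-5/(y - 1)) dy + ∫(-1/(y**2 + 9)) dy.
Step 3. Evaluate the standard form [assuming y > 4]: now -2*log(y - 4) + ∫((7*y**2 - 42*y + 40)/(y**3 - 6*y**2 + 8*y)) dy + ∫(-5/(y - 1)) dy + ∫(-1/(y**2 + 9)) dy.
Step 4. Evaluate the standard form [assuming y > 1]: now -2*log(y - 4) - 5*log(y - 1) + ∫((7*y**2 - 42*y + 40)/(y**3 - 6*y**2 + 8*y)) dy + ∫(-1/(y**2 + 9)) dy.
Step 5. Evaluate the standard form: now -2*log(y - 4) - 5*log(y - 1) - atan(y/3)/3 + ∫((7*y**2 - 42*y + 40)/(y**3 - 6*y**2 + 8*y)) dy.
Step 6. Decompose ∫((7*y**2 - 42*y + 40)/(y**3 - 6*y**2 + 8*y)) dy by partial fractions, (7*y**2 - 42*y + 40)/(y**3 - 6*y**2 + 8*y) = 4/(y - 2) - 2/(y - 4) + 5/y: now -2*log(y - 4) - 5*log(y - 1) - atan(y/3)/3 + ∫(5/y) dy + ∫(-2/(y - 4)) dy + ∫(4/(y - 2)) dy.
Step 7. Evaluate the standard form [assuming y > 2]: now -2*log(y - 4) + 4*log(y - 2) - 5*log(y - 1) - atan(y/3)/3 + ∫(5/y) dy + ∫(-2/(y - 4)) dy.
Step 8. Evaluate the standard form [assuming y > 0]: now 5*log(y) - 2*log(y - 4) + 4*log(y - 2) - 5*log(y - 1) - atan(y/3)/3 + ∫(-2/(y - 4)) dy.
Step 9. Evaluate the standard form [assuming y > 4]: now 5*log(y) - 4*log(y - 4) + 4*log(y - 2) - 5*log(y - 1) - atan(y/3)/3.
Answer: 5*log(y) - 4*log(y - 4) + 4*log(y - 2) - 5*log(y - 1) - atan(y/3)/3.


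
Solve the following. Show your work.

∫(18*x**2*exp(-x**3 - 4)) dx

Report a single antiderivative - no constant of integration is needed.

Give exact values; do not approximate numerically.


Step 1. Substitute u = x**3 + 4, turning ∫(18*x**2*exp(-x**3 - 4)) dx into ∫(6*exp(-u)) du: now ∫(6*exp(-u)) du.
Step 2. Evaluate the standard form: now -6*exp(-u).
Step 3. Substitute back u = x**3 + 4: now -6*exp(-x**3 - 4).
Answer: -6*exp(-x**3 - 4).


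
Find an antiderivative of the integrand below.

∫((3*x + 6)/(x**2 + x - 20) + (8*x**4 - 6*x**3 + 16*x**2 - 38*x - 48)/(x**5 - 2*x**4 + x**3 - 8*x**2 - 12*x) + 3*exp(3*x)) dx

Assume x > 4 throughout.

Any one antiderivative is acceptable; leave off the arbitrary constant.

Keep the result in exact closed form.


Answer: exp(3*x) + 4*log(x) + 2*log(x - 4) + 3*log(x - 3) + log(x + 1) + log(x + 5) + atan(x/2).


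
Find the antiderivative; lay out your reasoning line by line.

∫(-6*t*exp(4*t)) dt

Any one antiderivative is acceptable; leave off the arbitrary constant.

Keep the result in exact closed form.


Step 1. Integrate ∫(-6*t*exp(4*t)) dt by parts with u = t, dv = (-6*exp(4*t)) dt, so v = -3*exp(4*t)/2: now -3*t*exp(4*t)/2 + ∫(3*exp(4*t)/2) dt.
Step 2. Evaluate the standard form: now -3*t*exp(4*t)/2 + 3*exp(4*t)/8.
Answer: -3*t*exp(4*t)/2 + 3*exp(4*t)/8.


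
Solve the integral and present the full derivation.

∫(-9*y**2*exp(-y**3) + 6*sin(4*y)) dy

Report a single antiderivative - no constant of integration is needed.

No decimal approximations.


Step 1. Rewrite: now ∫(-9*y**2*exp(-y**3)) dy + ∫(6*sin(4*y)) dy.
Step 2. Substitute u = y**3, turning ∫(-9*y**2*exp(-y**3)) dy into ∫(-3*exp(-u)) du: now ∫(-3*exp(-u)) du + ∫(6*sin(4*y)) dy.
Step 3. Evaluate the standard form: now ∫(6*sin(4*y)) dy + 3*exp(-u).
Step 4. Substitute back u = y**3: now ∫(6*sin(4*y)) dy + 3*exp(-y**3).
Step 5. Evaluate the standard form: now -3*cos(4*y)/2 + 3*exp(-y**3).
Answer: -3*cos(4*y)/2 + 3*exp(-y**3).


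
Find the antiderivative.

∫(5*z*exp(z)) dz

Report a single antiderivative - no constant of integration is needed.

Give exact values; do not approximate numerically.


Answer: 5*z*exp(z) - 5*exp(z).


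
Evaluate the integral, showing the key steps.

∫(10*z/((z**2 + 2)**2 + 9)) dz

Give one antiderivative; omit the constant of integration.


Step 1. Substitute u = z**2 + 2, turning ∫(10*z/((z**2 + 2)**2 + 9)) dz into ∫(5/(u**2 + 9)) du: now ∫(5/(u**2 + 9)) du.
Step 2. Evaluate the standard form: now 5*atan(u/3)/3.
Step 3. Substitute back u = z**2 + 2: now 5*atan(z**2/3 + 2/3)/3.
Answer: 5*atan(z**2/3 + 2/3)/3.


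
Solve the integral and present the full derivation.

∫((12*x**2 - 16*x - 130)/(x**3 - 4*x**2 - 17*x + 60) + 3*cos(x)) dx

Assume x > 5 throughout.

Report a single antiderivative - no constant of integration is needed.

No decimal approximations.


Step 1. Rewrite: now ∫((12*x**2 - 16*x - 130)/(x**3 - 4*x**2 - 17*x + 60)) dx + ∫(3*cos(x)) dx.
Step 2. Evaluate the standard form: now 3*sin(x) + ∫((12*x**2 - 16*x - 130)/(x**3 - 4*x**2 - 17*x + 60)) dx.
Step 3. Decompose ∫((12*x**2 - 16*x - 130)/(x**3 - 4*x**2 - 17*x + 60)) dx by partial fractions, (12*x**2 - 16*x - 130)/(x**3 - 4*x**2 - 17*x + 60) = 2/(x + 4) + 5/(x - 3) + 5/(x - 5): now 3*sin(x) + ∫(5/(x - 5)) dx + ∫(5/(x - 3)) dx + ∫(2/(x + 4)) dx.
Step 4. Evaluate the standard form [assuming x > 5]: now 5*log(x - 5) + 3*sin(x) + ∫(5/(x - 3)) dx + ∫(2/(x + 4)) dx.
Step 5. Evaluate the standard form [assuming x > 3]: now 5*log(x - 5) + 5*log(x - 3) + 3*sin(x) + ∫(2/(x + 4)) dx.
Step 6. Evaluate the standard form [assuming x > -4]: now 5*log(x - 5) + 5*log(x - 3) + 2*log(x + 4) + 3*sin(x).
Answer: 5*log(x - 5) + 5*log(x - 3) + 2*log(x + 4) + 3*sin(x).


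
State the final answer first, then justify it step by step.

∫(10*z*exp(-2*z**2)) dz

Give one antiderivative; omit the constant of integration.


The answer is -5*exp(-2*z**2)/2.
Step 1. Substitute u = z**2, turning ∫(10*z*exp(-2*z**2)) dz into ∫(5*exp(-2*u)) du: now ∫(5*exp(-2*u)) du.
Step 2. Evaluate the standard form: now -5*exp(-2*u)/2.
Step 3. Substitute back u = z**2: now -5*exp(-2*z**2)/2.
Answer: -5*exp(-2*z**2)/2.


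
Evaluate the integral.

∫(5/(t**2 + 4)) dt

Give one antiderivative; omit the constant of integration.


Answer: 5*atan(t/2)/2.


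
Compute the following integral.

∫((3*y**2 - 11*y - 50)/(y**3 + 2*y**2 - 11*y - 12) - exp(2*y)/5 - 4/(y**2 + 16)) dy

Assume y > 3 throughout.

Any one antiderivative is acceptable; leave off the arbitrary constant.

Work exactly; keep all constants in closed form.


Answer: -exp(2*y)/10 - 2*log(y - 3) + 3*log(y + 1) + 2*log(y + 4) - atan(y/4).


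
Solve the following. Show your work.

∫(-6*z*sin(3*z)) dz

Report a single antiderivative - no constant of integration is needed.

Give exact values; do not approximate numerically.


Step 1. Integrate ∫(-6*z*sin(3*z)) dz by parts with u = z, dv = (-6*sin(3*z)) dz, so v = 2*cos(3*z): now 2*z*cos(3*z) + ∫(-2*cos(3*z)) dz.
Step 2. Evaluate the standard form: now 2*z*cos(3*z) - 2*sin(3*z)/3.
Answer: 2*z*cos(3*z) - 2*sin(3*z)/3.


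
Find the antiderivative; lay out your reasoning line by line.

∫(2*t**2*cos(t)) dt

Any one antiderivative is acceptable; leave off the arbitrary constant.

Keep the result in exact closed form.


Step 1. Integrate ∫(2*t**2*cos(t)) dt by parts with u = t**2, dv = (2*cos(t)) dt, so v = 2*sin(t): now 2*t**2*sin(t) + ∫(-4*t*sin(t)) dt.
Step 2. Integrate ∫(-4*t*sin(t)) dt by parts with u = t, dv = (-4*sin(t)) dt, so v = 4*cos(t): now 2*t**2*sin(t) + 4*t*cos(t) + ∫(-4*cos(t)) dt.
Step 3. Evaluate the standard form: now 2*t**2*sin(t) + 4*t*cos(t) - 4*sin(t).
Answer: 2*t**2*sin(t) + 4*t*cos(t) - 4*sin(t).


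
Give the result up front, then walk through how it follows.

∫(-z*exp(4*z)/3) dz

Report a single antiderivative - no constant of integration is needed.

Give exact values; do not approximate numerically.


The answer is -z*exp(4*z)/12 + exp(4*z)/48.
Step 1. Integrate ∫(-z*exp(4*z)/3) dz by parts with u = z, dv = (-exp(4*z)/3) dz, so v = -exp(4*z)/12: now -z*exp(4*z)/12 + ∫(exp(4*z)/12) dz.
Step 2. Evaluate the standard form: now -z*exp(4*z)/12 + exp(4*z)/48.
Answer: -z*exp(4*z)/12 + exp(4*z)/48.


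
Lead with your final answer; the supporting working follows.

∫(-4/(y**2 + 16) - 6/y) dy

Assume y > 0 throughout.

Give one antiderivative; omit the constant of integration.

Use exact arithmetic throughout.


The answer is -6*log(y) - atan(y/4).
Step 1. Rewrite: now ∫(-6/y) dy + ∫(-4/(y**2 + 16)) dy.
Step 2. Evaluate the standard form [assuming y > 0]: now -6*log(y) + ∫(-4/(y**2 + 16)) dy.
Step 3. Evaluate the standard form: now -6*log(y) - atan(y/4).
Answer: -6*log(y) - atan(y/4).


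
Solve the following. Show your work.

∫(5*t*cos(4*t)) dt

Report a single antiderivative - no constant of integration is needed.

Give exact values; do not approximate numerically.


Step 1. Integrate ∫(5*t*cos(4*t)) dt by parts with u = t, dv = (5*cos(4*t)) dt, so v = 5*sin(4*t)/4: now 5*t*sin(4*t)/4 + ∫(-5*sin(4*t)/4) dt.
Step 2. Evaluate the standard form: now 5*t*sin(4*t)/4 + 5*cos(4*t)/16.
Answer: 5*t*sin(4*t)/4 + 5*cos(4*t)/16.


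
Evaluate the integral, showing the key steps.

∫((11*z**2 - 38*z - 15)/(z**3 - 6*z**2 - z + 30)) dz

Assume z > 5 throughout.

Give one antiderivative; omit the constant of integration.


Step 1. Decompose ∫((11*z**2 - 38*z - 15)/(z**3 - 6*z**2 - z + 30)) dz by partial fractions, (11*z**2 - 38*z - 15)/(z**3 - 6*z**2 - z + 30) = 3/(z + 2) + 3/(z - 3) + 5/(z - 5): now ∫(5/(z - 5)) dz + ∫(3/(z - 3)) dz + ∫(3/(z + 2)) dz.
Step 2. Evaluate the standard form [assuming z > 3]: now 3*log(z - 3) + ∫(5/(z - 5)) dz + ∫(3/(z + 2)) dz.
Step 3. Evaluate the standard form [assuming z > 5]: now 5*log(z - 5) + 3*log(z - 3) + ∫(3/(z + 2)) dz.
Step 4. Evaluate the standard form [assuming z > -2]: now 5*log(z - 5) + 3*log(z - 3) + 3*log(z + 2).
Answer: 5*log(z - 5) + 3*log(z - 3) + 3*log(z + 2).


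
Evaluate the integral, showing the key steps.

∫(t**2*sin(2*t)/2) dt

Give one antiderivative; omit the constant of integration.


Step 1. Integrate ∫(t**2*sin(2*t)/2) dt by parts with u = t**2, dv = (sin(2*t)/2) dt, so v = -cos(2*t)/4: now -t**2*cos(2*t)/4 + ∫(t*cos(2*t)/2) dt.
Step 2. Integrate ∫(t*cos(2*t)/2) dt by parts with u = t, dv = (cos(2*t)/2) dt, so v = sin(2*t)/4: now -t**2*cos(2*t)/4 + t*sin(2*t)/4 + ∫(-sin(2*t)/4) dt.
Step 3. Evaluate the standard form: now -t**2*cos(2*t)/4 + t*sin(2*t)/4 + cos(2*t)/8.
Answer: -t**2*cos(2*t)/4 + t*sin(2*t)/4 + cos(2*t)/8.


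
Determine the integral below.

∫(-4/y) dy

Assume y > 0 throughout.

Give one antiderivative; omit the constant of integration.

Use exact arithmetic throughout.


Answer: -4*log(y).


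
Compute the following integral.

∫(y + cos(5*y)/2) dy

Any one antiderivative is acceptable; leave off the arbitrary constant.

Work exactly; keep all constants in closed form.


Answer: y**2/2 + sin(5*y)/10.


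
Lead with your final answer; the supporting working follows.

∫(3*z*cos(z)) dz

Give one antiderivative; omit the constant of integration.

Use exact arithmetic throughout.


The answer is 3*z*sin(z) + 3*cos(z).
Step 1. Integrate ∫(3*z*cos(z)) dz by parts with u = z, dv = (3*cos(z)) dz, so v = 3*sin(z): now 3*z*sin(z) + ∫(-3*sin(z)) dz.
Step 2. Evaluate the standard form: now 3*z*sin(z) + 3*cos(z).
Answer: 3*z*sin(z) + 3*cos(z).


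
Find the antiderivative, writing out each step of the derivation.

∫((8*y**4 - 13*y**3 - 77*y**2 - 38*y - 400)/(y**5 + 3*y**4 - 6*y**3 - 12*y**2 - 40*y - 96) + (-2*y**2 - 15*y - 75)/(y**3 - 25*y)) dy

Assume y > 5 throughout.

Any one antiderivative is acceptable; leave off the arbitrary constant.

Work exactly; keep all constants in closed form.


Step 1. Rewrite: now ∫((-2*y**2 - 15*y - 75)/(y**3 - 25*y)) dy + ∫((8*y**4 - 13*y**3 - 77*y**2 - 38*y - 400)/(y**5 + 3*y**4 - 6*y**3 - 12*y**2 - 40*y - 96)) dy.
Step 2. Decompose ∫((8*y**4 - 13*y**3 - 77*y**2 - 38*y - 400)/(y**5 + 3*y**4 - 6*y**3 - 12*y**2 - 40*y - 96)) dy by partial fractions, (8*y**4 - 13*y**3 - 77*y**2 - 38*y - 400)/(y**5 + 3*y**4 - 6*y**3 - 12*y**2 - 40*y - 96) = -1/(y**2 + 4) + 5/(y + 4) + 5/(y + 2) - 2/(y - 3): now ∫((-2*y**2 - 15*y - 75)/(y**3 - 25*y)) dy + ∫(-2/(y - 3)) dy + ∫(5/(y + 2)) dy + ∫(5/(y + 4)) dy + ∫(-1/(y**2 + 4)) dy.
Step 3. Evaluate the standard form [assuming y > -4]: now 5*log(y + 4) + ∫((-2*y**2 - 15*y - 75)/(y**3 - 25*y)) dy + ∫(-2/(y - 3)) dy + ∫(5/(y + 2)) dy + ∫(-1/(y**2 + 4)) dy.
Step 4. Evaluate the standard form [assuming y > 3]: now -2*log(y - 3) + 5*log(y + 4) + ∫((-2*y**2 - 15*y - 75)/(y**3 - 25*y)) dy + ∫(5/(y + 2)) dy + ∫(-1/(y**2 + 4)) dy.
Step 5. Evaluate the standard form [assuming y > -2]: now -2*log(y - 3) + 5*log(y + 2) + 5*log(y + 4) + ∫((-2*y**2 - 15*y - 75)/(y**3 - 25*y)) dy + ∫(-1/(y**2 + 4)) dy.
Step 6. Evaluate the standard form: now -2*log(y - 3) + 5*log(y + 2) + 5*log(y + 4) - atan(y/2)/2 + ∫((-2*y**2 - 15*y - 75)/(y**3 - 25*y)) dy.
Step 7. Decompose ∫((-2*y**2 - 15*y - 75)/(y**3 - 25*y)) dy by partial fractions, (-2*y**2 - 15*y - 75)/(y**3 - 25*y) = -1/(y + 5) - 4/(y - 5) + 3/y: now -2*log(y - 3) + 5*log(y + 2) + 5*log(y + 4) - atan(y/2)/2 + ∫(3/y) dy + ∫(-4/(y - 5)) dy + ∫(-1/(y + 5)) dy.
Step 8. Evaluate the standard form [assuming y > 5]: now -4*log(y - 5) - 2*log(y - 3) + 5*log(y + 2) + 5*log(y + 4) - atan(y/2)/2 + ∫(3/y) dy + ∫(-1/(y + 5)) dy.
Step 9. Evaluate the standard form [assuming y > -5]: now -4*log(y - 5) - 2*log(y - 3) + 5*log(y + 2) + 5*log(y + 4) - log(y + 5) - atan(y/2)/2 + ∫(3/y) dy.
Step 10. Evaluate the standard form [assuming y > 0]: now 3*log(y) - 4*log(y - 5) - 2*log(y - 3) + 5*log(y + 2) + 5*log(y + 4) - log(y + 5) - atan(y/2)/2.
Answer: 3*log(y) - 4*log(y - 5) - 2*log(y - 3) + 5*log(y + 2) + 5*log(y + 4) - log(y + 5) - atan(y/2)/2.


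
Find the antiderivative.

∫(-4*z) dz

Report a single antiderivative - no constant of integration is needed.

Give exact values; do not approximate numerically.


Answer: -2*z**2.


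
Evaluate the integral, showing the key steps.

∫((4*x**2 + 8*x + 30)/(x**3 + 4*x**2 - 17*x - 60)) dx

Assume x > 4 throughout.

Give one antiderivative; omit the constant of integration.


Step 1. Decompose ∫((4*x**2 + 8*x + 30)/(x**3 + 4*x**2 - 17*x - 60)) dx by partial fractions, (4*x**2 + 8*x + 30)/(x**3 + 4*x**2 - 17*x - 60) = 5/(x + 5) - 3/(x + 3) + 2/(x - 4): now ∫(2/(x - 4)) dx + ∫(-3/(x + 3)) dx + ∫(5/(x + 5)) dx.
Step 2. Evaluate the standard form [assuming x > 4]: now 2*log(x - 4) + ∫(-3/(x + 3)) dx + ∫(5/(x + 5)) dx.
Step 3. Evaluate the standard form [assuming x > -5]: now 2*log(x - 4) + 5*log(x + 5) + ∫(-3/(x + 3)) dx.
Step 4. Evaluate the standard form [assuming x > -3]: now 2*log(x - 4) - 3*log(x + 3) + 5*log(x + 5).
Answer: 2*log(x - 4) - 3*log(x + 3) + 5*log(x + 5).


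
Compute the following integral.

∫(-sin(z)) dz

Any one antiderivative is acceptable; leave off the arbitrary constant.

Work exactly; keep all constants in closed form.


Answer: cos(z).


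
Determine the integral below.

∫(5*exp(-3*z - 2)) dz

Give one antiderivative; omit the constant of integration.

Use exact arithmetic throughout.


Answer: -5*exp(-3*z - 2)/3.


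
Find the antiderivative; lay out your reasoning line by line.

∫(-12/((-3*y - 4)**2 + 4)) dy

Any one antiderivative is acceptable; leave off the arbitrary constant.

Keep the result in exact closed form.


Step 1. Substitute u = -3*y - 4, turning ∫(-12/((-3*y - 4)**2 + 4)) dy into ∫(4/(u**2 + 4)) du: now ∫(4/(u**2 + 4)) du.
Step 2. Evaluate the standard form: now 2*atan(u/2).
Step 3. Substitute back u = -3*y - 4: now -2*atan(3*y/2 + 2).
Answer: -2*atan(3*y/2 + 2).


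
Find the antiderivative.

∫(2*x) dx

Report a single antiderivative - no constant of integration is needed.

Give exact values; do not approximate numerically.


Answer: x**2.


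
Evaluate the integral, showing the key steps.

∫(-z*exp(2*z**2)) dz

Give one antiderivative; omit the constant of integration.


Step 1. Substitute u = z**2, turning ∫(-z*exp(2*z**2)) dz into ∫(-exp(2*u)/2) du: now ∫(-exp(2*u)/2) du.
Step 2. Evaluate the standard form: now -exp(2*u)/4.
Step 3. Substitute back u = z**2: now -exp(2*z**2)/4.
Answer: -exp(2*z**2)/4.


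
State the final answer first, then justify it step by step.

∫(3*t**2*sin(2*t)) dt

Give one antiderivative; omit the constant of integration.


The answer is -3*t**2*cos(2*t)/2 + 3*t*sin(2*t)/2 + 3*cos(2*t)/4.
Step 1. Integrate ∫(3*t**2*sin(2*t)) dt by parts with u = t**2, dv = (3*sin(2*t)) dt, so v = -3*cos(2*t)/2: now -3*t**2*cos(2*t)/2 + ∫(3*t*cos(2*t)) dt.
Step 2. Integrate ∫(3*t*cos(2*t)) dt by parts with u = t, dv = (3*cos(2*t)) dt, so v = 3*sin(2*t)/2: now -3*t**2*cos(2*t)/2 + 3*t*sin(2*t)/2 + ∫(-3*sin(2*t)/2) dt.
Step 3. Evaluate the standard form: now -3*t**2*cos(2*t)/2 + 3*t*sin(2*t)/2 + 3*cos(2*t)/4.
Answer: -3*t**2*cos(2*t)/2 + 3*t*sin(2*t)/2 + 3*cos(2*t)/4.


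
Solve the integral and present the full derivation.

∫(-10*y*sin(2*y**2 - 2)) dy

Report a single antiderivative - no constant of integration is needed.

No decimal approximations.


Step 1. Substitute u = y**2 - 1, turning ∫(-10*y*sin(2*y**2 - 2)) dy into ∫(-5*sin(2*u)) du: now ∫(-5*sin(2*u)) du.
Step 2. Evaluate the standard form: now 5*cos(2*u)/2.
Step 3. Substitute back u = y**2 - 1: now 5*cos(2*y**2 - 2)/2.
Answer: 5*cos(2*y**2 - 2)/2.


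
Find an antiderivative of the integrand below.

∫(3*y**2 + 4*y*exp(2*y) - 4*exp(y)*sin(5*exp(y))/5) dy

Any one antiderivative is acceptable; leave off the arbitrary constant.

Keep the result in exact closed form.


Answer: y**3 + 2*y*exp(2*y) - exp(2*y) + 4*cos(5*exp(y))/25.


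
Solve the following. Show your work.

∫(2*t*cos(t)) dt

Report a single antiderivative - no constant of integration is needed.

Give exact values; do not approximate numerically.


Step 1. Integrate ∫(2*t*cos(t)) dt by parts with u = t, dv = (2*cos(t)) dt, so v = 2*sin(t): now 2*t*sin(t) + ∫(-2*sin(t)) dt.
Step 2. Evaluate the standard form: now 2*t*sin(t) + 2*cos(t).
Answer: 2*t*sin(t) + 2*cos(t).


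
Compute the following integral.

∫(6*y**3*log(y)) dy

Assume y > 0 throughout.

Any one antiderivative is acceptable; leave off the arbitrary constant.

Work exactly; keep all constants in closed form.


Answer: 3*y**4*log(y)/2 - 3*y**4/8.


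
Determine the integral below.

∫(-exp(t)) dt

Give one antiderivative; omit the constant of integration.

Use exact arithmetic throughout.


Answer: -exp(t).


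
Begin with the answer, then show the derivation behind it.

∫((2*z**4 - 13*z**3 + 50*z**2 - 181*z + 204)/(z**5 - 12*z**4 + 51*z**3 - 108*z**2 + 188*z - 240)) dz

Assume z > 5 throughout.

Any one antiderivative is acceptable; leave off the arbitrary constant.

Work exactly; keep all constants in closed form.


The answer is 3*log(z - 5) + 2*log(z - 4) - 3*log(z - 3) - 3*atan(z/2)/2.
Step 1. Decompose ∫((2*z**4 - 13*z**3 + 50*z**2 - 181*z + 204)/(z**5 - 12*z**4 + 51*z**3 - 108*z**2 + 188*z - 240)) dz by partial fractions, (2*z**4 - 13*z**3 + 50*z**2 - 181*z + 204)/(z**5 - 12*z**4 + 51*z**3 - 108*z**2 + 188*z - 240) = -3/(z**2 + 4) - 3/(z - 3) + 2/(z - 4) + 3/(z - 5): now ∫(3/(z - 5)) dz + ∫(2/(z - 4)) dz + ∫(-3/(z - 3)) dz + ∫(-3/(z**2 + 4)) dz.
Step 2. Evaluate the standard form [assuming z > 5]: now 3*log(z - 5) + ∫(2/(z - 4)) dz + ∫(-3/(z - 3)) dz + ∫(-3/(z**2 + 4)) dz.
Step 3. Evaluate the standard form [assuming z > 4]: now 3*log(z - 5) + 2*log(z - 4) + ∫(-3/(z - 3)) dz + ∫(-3/(z**2 + 4)) dz.
Step 4. Evaluate the standard form [assuming z > 3]: now 3*log(z - 5) + 2*log(z - 4) - 3*log(z - 3) + ∫(-3/(z**2 + 4)) dz.
Step 5. Evaluate the standard form: now 3*log(z - 5) + 2*log(z - 4) - 3*log(z - 3) - 3*atan(z/2)/2.
Answer: 3*log(z - 5) + 2*log(z - 4) - 3*log(z - 3) - 3*atan(z/2)/2.


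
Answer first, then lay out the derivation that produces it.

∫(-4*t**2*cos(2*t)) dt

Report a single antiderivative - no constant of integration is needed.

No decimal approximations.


The answer is -2*t**2*sin(2*t) - 2*t*cos(2*t) + sin(2*t).
Step 1. Integrate ∫(-4*t**2*cos(2*t)) dt by parts with u = t**2, dv = (-4*cos(2*t)) dt, so v = -2*sin(2*t): now -2*t**2*sin(2*t) + ∫(4*t*sin(2*t)) dt.
Step 2. Integrate ∫(4*t*sin(2*t)) dt by parts with u = t, dv = (4*sin(2*t)) dt, so v = -2*cos(2*t): now -2*t**2*sin(2*t) - 2*t*cos(2*t) + ∫(2*cos(2*t)) dt.
Step 3. Evaluate the standard form: now -2*t**2*sin(2*t) - 2*t*cos(2*t) + sin(2*t).
Answer: -2*t**2*sin(2*t) - 2*t*cos(2*t) + sin(2*t).
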